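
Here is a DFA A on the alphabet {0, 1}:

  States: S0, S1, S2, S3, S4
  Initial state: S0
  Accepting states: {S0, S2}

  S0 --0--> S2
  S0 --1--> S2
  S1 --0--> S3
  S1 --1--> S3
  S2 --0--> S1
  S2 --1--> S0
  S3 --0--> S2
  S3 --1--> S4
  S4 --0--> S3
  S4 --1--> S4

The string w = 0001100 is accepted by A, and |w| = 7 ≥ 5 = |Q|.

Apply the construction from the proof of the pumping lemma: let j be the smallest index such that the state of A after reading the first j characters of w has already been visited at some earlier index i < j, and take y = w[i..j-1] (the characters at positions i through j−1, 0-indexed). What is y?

Run of A on w = 0 0 0 1 1 0 0:
  step 0: S0  (start)
  step 1: S2  (read 0: S0→S2)
  step 2: S1  (read 0: S2→S1)
  step 3: S3  (read 0: S1→S3)
  step 4: S4  (read 1: S3→S4)
  step 5: S4  (read 1: S4→S4)   ← first repeat (S4 seen earlier)
  step 6: S3  (read 0: S4→S3)
  step 7: S2  (read 0: S3→S2)

So i = 4, j = 5, giving x = w[0:4] = 0001, y = w[4:5] = 1, z = w[5:7] = 00.
Check: |xy| = 5 ≤ 5 and |y| = 1 ≥ 1. Reading y takes A from S4 back to S4, so every xyⁱz is accepted.
Since A has 5 states, any run of length ≥ 5 visits 5+1 states, so by pigeonhole some state repeats within the first 5 steps — that repeat gives the pumpable loop.

1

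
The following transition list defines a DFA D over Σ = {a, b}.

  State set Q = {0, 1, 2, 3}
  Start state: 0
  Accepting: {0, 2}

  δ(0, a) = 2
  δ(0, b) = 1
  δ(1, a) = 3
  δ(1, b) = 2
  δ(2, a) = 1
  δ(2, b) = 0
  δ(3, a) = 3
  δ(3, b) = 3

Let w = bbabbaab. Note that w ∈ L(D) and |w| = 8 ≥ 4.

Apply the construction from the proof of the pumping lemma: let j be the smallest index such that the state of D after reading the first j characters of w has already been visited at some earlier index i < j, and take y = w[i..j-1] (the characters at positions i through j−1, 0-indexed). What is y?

Run of D on w = b b a b b a a b:
  step 0: 0  (start)
  step 1: 1  (read b: 0→1)
  step 2: 2  (read b: 1→2)
  step 3: 1  (read a: 2→1)   ← first repeat (1 seen earlier)
  step 4: 2  (read b: 1→2)
  step 5: 0  (read b: 2→0)
  step 6: 2  (read a: 0→2)
  step 7: 1  (read a: 2→1)
  step 8: 2  (read b: 1→2)

So i = 1, j = 3, giving x = w[0:1] = b, y = w[1:3] = ba, z = w[3:8] = bbaab.
Check: |xy| = 3 ≤ 4 and |y| = 2 ≥ 1. Reading y takes D from 1 back to 1, so every xyⁱz is accepted.
With |Q| = 4, pigeonhole forces a state repeat no later than step 4; the substring read between the first and second visits to that state can be pumped.

ba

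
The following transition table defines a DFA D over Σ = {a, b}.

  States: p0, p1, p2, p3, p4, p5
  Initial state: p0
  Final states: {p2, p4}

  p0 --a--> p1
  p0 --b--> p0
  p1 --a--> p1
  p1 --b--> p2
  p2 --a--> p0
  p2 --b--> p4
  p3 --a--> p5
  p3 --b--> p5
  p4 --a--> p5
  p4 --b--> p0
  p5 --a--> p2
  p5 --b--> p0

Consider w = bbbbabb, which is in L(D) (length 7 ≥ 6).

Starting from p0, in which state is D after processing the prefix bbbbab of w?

State sequence: p0 -b-> p0 -b-> p0 -b-> p0 -b-> p0 -a-> p1 -b-> p2

After reading 6 characters, D is in state p2.
(This kind of state-tracing is the core of the pumping-lemma construction: with 6 states, pigeonhole forces a repeat within the first 6 steps.)

p2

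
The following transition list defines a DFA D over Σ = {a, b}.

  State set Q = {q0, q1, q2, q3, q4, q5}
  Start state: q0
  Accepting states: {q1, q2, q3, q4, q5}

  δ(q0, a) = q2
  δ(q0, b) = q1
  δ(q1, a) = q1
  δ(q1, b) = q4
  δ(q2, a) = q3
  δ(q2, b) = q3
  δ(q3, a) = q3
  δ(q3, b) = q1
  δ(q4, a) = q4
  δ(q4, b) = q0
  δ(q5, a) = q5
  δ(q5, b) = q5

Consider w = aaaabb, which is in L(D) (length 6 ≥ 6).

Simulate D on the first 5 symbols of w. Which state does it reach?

State sequence: q0 -a-> q2 -a-> q3 -a-> q3 -a-> q3 -b-> q1

After reading 5 characters, D is in state q1.

q1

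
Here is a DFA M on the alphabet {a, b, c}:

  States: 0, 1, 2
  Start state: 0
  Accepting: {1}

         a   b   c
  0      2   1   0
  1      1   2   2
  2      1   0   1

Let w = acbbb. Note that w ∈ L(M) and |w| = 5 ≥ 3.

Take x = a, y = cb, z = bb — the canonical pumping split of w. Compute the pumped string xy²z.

xy^2z = a·cb·cb·bb = acbcbbb.
Reading y = cb takes M from 2 back to 2, so after x·y·y the machine is still in 2, and z then leads to the accepting state 1. Hence acbcbbb ∈ L(M).

acbcbbb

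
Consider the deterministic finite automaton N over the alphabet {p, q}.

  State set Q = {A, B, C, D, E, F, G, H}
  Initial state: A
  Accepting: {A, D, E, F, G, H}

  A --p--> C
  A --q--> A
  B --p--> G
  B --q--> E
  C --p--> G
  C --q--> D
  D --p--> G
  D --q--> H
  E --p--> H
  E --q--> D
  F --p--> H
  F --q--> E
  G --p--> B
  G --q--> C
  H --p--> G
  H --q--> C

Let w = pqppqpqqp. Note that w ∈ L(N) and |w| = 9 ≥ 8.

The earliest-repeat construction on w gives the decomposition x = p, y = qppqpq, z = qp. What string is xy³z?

xy^3z = p·qppqpq·qppqpq·qppqpq·qp = pqppqpqqppqpqqppqpqqp.
Reading y = qppqpq takes N from C back to C, so after x·y·y·y the machine is still in C, and z then leads to the accepting state G. Hence pqppqpqqppqpqqppqpqqp ∈ L(N).

pqppqpqqppqpqqppqpqqp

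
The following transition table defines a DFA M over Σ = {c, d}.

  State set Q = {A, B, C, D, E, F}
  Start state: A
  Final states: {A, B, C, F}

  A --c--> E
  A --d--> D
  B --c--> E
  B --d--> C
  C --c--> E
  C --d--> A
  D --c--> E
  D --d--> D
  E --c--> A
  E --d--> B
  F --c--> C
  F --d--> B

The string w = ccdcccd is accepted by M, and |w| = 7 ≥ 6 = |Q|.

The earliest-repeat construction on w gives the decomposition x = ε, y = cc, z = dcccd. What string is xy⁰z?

dcccd

xy⁰z = xz = ε·dcccd = dcccd.
Reading y = cc takes M from A back to A, so after x the machine is still in A, and z then leads to the accepting state B. Hence dcccd ∈ L(M).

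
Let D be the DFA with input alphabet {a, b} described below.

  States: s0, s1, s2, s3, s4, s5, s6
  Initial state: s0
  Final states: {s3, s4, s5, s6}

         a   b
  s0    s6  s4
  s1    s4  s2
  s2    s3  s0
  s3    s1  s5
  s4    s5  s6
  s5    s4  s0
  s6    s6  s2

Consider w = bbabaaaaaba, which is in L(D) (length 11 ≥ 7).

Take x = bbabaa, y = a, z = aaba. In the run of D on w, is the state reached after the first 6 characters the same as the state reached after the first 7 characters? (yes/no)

State sequence: s0 -b-> s4 -b-> s6 -a-> s6 -b-> s2 -a-> s3 -a-> s1 -a-> s4

After x (step 6): s1. After xy (step 7): s4.
They differ (s1 ≠ s4), so y is not a cycle from the state after x; this split is not the one the pumping-lemma construction produces, and pumping y need not keep the string in L(D).

no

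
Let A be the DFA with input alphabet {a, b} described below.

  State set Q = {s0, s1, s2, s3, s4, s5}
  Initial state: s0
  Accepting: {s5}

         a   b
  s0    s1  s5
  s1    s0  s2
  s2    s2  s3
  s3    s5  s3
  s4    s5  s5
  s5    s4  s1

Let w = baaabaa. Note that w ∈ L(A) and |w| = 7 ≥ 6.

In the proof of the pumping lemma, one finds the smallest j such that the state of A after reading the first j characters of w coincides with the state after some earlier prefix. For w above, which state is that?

Run of A on w = b a a a b a a:
  step 0: s0  (start)
  step 1: s5  (read b: s0→s5)
  step 2: s4  (read a: s5→s4)
  step 3: s5  (read a: s4→s5)   ← first repeat (s5 seen earlier)
  step 4: s4  (read a: s5→s4)
  step 5: s5  (read b: s4→s5)
  step 6: s4  (read a: s5→s4)
  step 7: s5  (read a: s4→s5)

The earliest repeat is at step j = 3: A is in s5, which it already visited at step i = 1.

s5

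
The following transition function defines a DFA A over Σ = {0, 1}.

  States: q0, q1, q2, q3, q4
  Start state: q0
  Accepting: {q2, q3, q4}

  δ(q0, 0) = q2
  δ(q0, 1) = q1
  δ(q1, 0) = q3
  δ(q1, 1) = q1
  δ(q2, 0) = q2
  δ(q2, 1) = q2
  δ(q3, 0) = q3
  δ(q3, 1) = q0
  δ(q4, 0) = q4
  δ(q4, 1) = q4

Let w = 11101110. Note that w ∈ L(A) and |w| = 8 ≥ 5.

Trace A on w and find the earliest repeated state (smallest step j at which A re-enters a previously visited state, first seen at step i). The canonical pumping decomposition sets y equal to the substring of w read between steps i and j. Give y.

Run of A on w = 1 1 1 0 1 1 1 0:
  step 0: q0  (start)
  step 1: q1  (read 1: q0→q1)
  step 2: q1  (read 1: q1→q1)   ← first repeat (q1 seen earlier)
  step 3: q1  (read 1: q1→q1)
  step 4: q3  (read 0: q1→q3)
  step 5: q0  (read 1: q3→q0)
  step 6: q1  (read 1: q0→q1)
  step 7: q1  (read 1: q1→q1)
  step 8: q3  (read 0: q1→q3)

So i = 1, j = 2, giving x = w[0:1] = 1, y = w[1:2] = 1, z = w[2:8] = 101110.
Check: |xy| = 2 ≤ 5 and |y| = 1 ≥ 1. Reading y takes A from q1 back to q1, so every xyⁱz is accepted.

1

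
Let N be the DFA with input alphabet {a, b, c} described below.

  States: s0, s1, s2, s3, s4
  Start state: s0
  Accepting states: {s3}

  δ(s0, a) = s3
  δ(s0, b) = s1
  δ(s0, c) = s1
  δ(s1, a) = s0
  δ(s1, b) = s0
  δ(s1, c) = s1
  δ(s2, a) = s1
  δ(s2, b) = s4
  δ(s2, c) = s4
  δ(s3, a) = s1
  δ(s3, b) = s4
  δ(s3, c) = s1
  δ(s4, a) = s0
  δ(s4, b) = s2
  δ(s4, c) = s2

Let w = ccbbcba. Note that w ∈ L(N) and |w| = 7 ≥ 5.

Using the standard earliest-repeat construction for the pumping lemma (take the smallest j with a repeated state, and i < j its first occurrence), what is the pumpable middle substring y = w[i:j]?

Run of N on w = c c b b c b a:
  step 0: s0  (start)
  step 1: s1  (read c: s0→s1)
  step 2: s1  (read c: s1→s1)   ← first repeat (s1 seen earlier)
  step 3: s0  (read b: s1→s0)
  step 4: s1  (read b: s0→s1)
  step 5: s1  (read c: s1→s1)
  step 6: s0  (read b: s1→s0)
  step 7: s3  (read a: s0→s3)

So i = 1, j = 2, giving x = w[0:1] = c, y = w[1:2] = c, z = w[2:7] = bbcba.
Check: |xy| = 2 ≤ 5 and |y| = 1 ≥ 1. Reading y takes N from s1 back to s1, so every xyⁱz is accepted.

c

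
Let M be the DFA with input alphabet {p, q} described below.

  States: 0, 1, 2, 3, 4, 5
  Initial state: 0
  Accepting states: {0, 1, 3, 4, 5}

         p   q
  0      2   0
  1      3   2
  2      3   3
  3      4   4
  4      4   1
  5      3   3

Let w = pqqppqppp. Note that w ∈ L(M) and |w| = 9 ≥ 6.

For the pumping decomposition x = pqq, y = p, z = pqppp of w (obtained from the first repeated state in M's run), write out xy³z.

xy^3z = pqq·p·p·p·pqppp = pqqppppqppp.
Reading y = p takes M from 4 back to 4, so after x·y·y·y the machine is still in 4, and z then leads to the accepting state 4. Hence pqqppppqppp ∈ L(M).

pqqppppqppp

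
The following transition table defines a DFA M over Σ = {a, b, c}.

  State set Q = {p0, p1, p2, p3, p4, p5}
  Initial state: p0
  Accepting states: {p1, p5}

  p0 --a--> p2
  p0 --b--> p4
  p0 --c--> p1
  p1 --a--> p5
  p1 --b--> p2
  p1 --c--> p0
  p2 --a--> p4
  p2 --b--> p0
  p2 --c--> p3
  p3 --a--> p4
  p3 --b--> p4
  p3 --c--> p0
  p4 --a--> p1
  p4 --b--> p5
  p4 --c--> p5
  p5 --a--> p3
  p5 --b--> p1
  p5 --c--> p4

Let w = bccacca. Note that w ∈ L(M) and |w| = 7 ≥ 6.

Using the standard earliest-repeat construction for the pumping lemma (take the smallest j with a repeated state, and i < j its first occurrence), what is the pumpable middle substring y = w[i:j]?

State sequence: p0 -b-> p4 -c-> p5 -c-> p4 -a-> p1 -c-> p0 -c-> p1 -a-> p5
First repeat at step 3: p4 was already visited.

So i = 1, j = 3, giving x = w[0:1] = b, y = w[1:3] = cc, z = w[3:7] = acca.
Check: |xy| = 3 ≤ 6 and |y| = 2 ≥ 1. Reading y takes M from p4 back to p4, so every xyⁱz is accepted.
Since M has 6 states, any run of length ≥ 6 visits 6+1 states, so by pigeonhole some state repeats within the first 6 steps — that repeat gives the pumpable loop.

cc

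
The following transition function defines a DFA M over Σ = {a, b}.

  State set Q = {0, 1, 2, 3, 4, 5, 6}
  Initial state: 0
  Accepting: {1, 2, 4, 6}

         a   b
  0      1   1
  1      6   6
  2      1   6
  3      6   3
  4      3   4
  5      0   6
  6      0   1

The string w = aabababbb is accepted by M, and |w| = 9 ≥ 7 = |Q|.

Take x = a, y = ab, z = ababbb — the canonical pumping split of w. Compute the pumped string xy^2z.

aababababbb

xy^2z = a·ab·ab·ababbb = aababababbb.
Reading y = ab takes M from 1 back to 1, so after x·y·y the machine is still in 1, and z then leads to the accepting state 1. Hence aababababbb ∈ L(M).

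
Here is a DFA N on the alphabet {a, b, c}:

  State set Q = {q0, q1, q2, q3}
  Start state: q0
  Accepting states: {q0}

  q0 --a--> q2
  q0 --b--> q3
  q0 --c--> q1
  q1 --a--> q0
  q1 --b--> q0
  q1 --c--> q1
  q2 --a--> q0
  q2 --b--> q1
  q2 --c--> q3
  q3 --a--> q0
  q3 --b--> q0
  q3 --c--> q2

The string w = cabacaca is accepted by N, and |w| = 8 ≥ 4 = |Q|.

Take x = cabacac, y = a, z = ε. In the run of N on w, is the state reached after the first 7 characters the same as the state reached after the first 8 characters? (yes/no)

no

Run of N on the first 8 characters of w = c a b a c a c a:
  step 0: q0  (start)
  step 1: q1  (read c: q0→q1)
  step 2: q0  (read a: q1→q0)
  step 3: q3  (read b: q0→q3)
  step 4: q0  (read a: q3→q0)
  step 5: q1  (read c: q0→q1)
  step 6: q0  (read a: q1→q0)
  step 7: q1  (read c: q0→q1)
  step 8: q0  (read a: q1→q0)

After x (step 7): q1. After xy (step 8): q0.
They differ (q1 ≠ q0), so y is not a cycle from the state after x; this split is not the one the pumping-lemma construction produces, and pumping y need not keep the string in L(N).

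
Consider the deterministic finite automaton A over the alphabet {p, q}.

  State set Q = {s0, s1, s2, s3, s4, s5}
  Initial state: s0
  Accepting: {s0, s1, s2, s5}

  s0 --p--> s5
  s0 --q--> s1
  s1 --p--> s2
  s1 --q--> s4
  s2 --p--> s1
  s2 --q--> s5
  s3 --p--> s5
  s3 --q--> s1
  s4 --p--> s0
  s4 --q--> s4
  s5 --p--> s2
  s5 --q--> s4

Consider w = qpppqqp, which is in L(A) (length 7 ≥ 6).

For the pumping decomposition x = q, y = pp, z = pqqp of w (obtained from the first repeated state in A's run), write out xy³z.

xy^3z = q·pp·pp·pp·pqqp = qpppppppqqp.
Reading y = pp takes A from s1 back to s1, so after x·y·y·y the machine is still in s1, and z then leads to the accepting state s0. Hence qpppppppqqp ∈ L(A).

qpppppppqqp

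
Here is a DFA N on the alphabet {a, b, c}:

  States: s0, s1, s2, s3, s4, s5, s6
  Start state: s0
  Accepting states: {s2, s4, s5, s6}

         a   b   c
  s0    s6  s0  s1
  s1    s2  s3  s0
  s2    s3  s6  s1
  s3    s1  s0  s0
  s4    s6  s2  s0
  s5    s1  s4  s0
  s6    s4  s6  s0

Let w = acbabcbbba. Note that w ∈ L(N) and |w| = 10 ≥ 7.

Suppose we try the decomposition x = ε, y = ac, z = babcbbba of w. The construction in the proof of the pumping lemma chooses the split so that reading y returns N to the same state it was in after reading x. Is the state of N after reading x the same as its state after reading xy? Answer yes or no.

State sequence: s0 -a-> s6 -c-> s0

After x (step 0): s0. After xy (step 2): s0.
They match, so y = ac drives N around a cycle from s0 back to itself; pumping y any number of times keeps N in s0 before reading z, and xyⁱz ∈ L(N) for every i ≥ 0.

yes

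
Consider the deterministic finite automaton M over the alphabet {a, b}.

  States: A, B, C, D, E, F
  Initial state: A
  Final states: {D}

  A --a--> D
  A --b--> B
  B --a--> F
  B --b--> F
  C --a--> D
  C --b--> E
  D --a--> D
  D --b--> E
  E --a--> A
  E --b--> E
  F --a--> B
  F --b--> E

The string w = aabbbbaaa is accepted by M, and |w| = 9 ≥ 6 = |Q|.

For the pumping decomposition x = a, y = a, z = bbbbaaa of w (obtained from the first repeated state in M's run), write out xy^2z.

aaabbbbaaa

xy^2z = a·a·a·bbbbaaa = aaabbbbaaa.
Reading y = a takes M from D back to D, so after x·y·y the machine is still in D, and z then leads to the accepting state D. Hence aaabbbbaaa ∈ L(M).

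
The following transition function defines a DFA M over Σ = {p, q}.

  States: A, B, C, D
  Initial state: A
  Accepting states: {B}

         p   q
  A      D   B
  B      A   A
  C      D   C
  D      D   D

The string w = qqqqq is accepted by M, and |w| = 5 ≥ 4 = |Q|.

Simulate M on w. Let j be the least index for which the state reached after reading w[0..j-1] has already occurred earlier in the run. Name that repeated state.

Run of M on w = q q q q q:
  step 0: A  (start)
  step 1: B  (read q: A→B)
  step 2: A  (read q: B→A)   ← first repeat (A seen earlier)
  step 3: B  (read q: A→B)
  step 4: A  (read q: B→A)
  step 5: B  (read q: A→B)

The earliest repeat is at step j = 2: M is in A, which it already visited at step i = 0.
With |Q| = 4, pigeonhole forces a state repeat no later than step 4; the substring read between the first and second visits to that state can be pumped.

A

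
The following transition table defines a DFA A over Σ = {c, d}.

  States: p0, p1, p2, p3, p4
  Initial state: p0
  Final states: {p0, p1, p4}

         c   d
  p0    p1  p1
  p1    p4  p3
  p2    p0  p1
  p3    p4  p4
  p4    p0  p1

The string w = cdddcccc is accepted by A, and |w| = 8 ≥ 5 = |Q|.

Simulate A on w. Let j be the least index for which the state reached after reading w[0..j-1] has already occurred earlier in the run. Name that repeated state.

State sequence: p0 -c-> p1 -d-> p3 -d-> p4 -d-> p1 -c-> p4 -c-> p0 -c-> p1 -c-> p4
First repeat at step 4: p1 was already visited.

The earliest repeat is at step j = 4: A is in p1, which it already visited at step i = 1.

p1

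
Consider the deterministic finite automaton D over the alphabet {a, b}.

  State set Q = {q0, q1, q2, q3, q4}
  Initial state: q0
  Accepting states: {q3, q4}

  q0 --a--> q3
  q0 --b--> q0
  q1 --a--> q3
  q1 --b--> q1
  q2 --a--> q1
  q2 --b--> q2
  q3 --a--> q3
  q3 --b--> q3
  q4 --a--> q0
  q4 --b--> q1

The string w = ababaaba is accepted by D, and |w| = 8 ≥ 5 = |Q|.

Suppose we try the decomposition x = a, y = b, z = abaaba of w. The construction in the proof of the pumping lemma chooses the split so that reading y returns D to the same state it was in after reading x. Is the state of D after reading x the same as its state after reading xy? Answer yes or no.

State sequence: q0 -a-> q3 -b-> q3

After x (step 1): q3. After xy (step 2): q3.
They match, so y = b drives D around a cycle from q3 back to itself; pumping y any number of times keeps D in q3 before reading z, and xyⁱz ∈ L(D) for every i ≥ 0.

yes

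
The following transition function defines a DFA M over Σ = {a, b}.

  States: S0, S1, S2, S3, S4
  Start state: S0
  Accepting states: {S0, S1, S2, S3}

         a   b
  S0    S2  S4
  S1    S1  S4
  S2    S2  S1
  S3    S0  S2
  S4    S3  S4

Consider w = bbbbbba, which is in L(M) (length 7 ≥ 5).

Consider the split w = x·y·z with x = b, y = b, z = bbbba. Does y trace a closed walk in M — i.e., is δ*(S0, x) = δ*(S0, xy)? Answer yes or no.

yes

Run of M on the first 2 characters of w = b b:
  step 0: S0  (start)
  step 1: S4  (read b: S0→S4)
  step 2: S4  (read b: S4→S4)

After x (step 1): S4. After xy (step 2): S4.
They match, so y = b drives M around a cycle from S4 back to itself; pumping y any number of times keeps M in S4 before reading z, and xyⁱz ∈ L(M) for every i ≥ 0.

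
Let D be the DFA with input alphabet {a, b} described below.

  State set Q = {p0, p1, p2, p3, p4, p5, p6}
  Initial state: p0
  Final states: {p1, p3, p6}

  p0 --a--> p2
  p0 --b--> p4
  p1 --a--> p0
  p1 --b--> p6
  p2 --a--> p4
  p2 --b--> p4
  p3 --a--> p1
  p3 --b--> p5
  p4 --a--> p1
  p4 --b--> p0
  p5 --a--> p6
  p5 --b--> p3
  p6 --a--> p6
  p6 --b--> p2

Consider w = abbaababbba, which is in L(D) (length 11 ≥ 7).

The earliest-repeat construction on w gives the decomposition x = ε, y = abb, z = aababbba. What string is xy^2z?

abbabbaababbba

xy^2z = ε·abb·abb·aababbba = abbabbaababbba.
Reading y = abb takes D from p0 back to p0, so after x·y·y the machine is still in p0, and z then leads to the accepting state p1. Hence abbabbaababbba ∈ L(D).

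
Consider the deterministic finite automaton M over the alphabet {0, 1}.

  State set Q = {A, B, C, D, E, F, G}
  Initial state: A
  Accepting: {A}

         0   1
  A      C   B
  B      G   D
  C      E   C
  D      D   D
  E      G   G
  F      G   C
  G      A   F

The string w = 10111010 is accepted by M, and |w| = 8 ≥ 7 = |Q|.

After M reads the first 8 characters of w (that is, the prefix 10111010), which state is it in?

Run of M on the first 8 characters of w = 1 0 1 1 1 0 1 0:
  step 0: A  (start)
  step 1: B  (read 1: A→B)
  step 2: G  (read 0: B→G)
  step 3: F  (read 1: G→F)
  step 4: C  (read 1: F→C)
  step 5: C  (read 1: C→C)
  step 6: E  (read 0: C→E)
  step 7: G  (read 1: E→G)
  step 8: A  (read 0: G→A)

After reading 8 characters, M is in state A.
(This kind of state-tracing is the core of the pumping-lemma construction: with 7 states, pigeonhole forces a repeat within the first 7 steps.)

A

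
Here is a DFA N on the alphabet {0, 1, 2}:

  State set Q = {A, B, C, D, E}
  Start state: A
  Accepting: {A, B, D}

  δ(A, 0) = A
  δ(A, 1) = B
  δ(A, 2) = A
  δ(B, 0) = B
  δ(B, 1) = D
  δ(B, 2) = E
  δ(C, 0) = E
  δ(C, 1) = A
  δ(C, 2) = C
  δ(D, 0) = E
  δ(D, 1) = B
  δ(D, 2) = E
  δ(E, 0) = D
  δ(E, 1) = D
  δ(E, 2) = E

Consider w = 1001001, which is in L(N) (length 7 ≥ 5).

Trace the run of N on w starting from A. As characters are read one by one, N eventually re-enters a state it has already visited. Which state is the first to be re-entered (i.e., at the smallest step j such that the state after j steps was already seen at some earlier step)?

State sequence: A -1-> B -0-> B -0-> B -1-> D -0-> E -0-> D -1-> B
First repeat at step 2: B was already visited.

The earliest repeat is at step j = 2: N is in B, which it already visited at step i = 1.
The DFA has 5 states, so the proof of the pumping lemma guarantees a repeated state among the first 5+1 visited; the segment between the two visits is the pumpable y.

B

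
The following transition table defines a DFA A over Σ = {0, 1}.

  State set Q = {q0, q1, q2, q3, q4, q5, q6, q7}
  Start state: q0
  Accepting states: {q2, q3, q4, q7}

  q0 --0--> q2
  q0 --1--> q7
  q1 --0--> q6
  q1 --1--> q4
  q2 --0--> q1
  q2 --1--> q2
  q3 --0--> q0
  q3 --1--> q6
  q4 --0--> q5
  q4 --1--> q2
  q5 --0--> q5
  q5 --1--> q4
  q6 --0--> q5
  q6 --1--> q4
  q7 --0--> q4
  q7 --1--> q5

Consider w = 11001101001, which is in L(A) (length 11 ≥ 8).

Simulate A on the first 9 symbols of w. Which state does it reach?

q5

Run of A on the first 9 characters of w = 1 1 0 0 1 1 0 1 0:
  step 0: q0  (start)
  step 1: q7  (read 1: q0→q7)
  step 2: q5  (read 1: q7→q5)
  step 3: q5  (read 0: q5→q5)
  step 4: q5  (read 0: q5→q5)
  step 5: q4  (read 1: q5→q4)
  step 6: q2  (read 1: q4→q2)
  step 7: q1  (read 0: q2→q1)
  step 8: q4  (read 1: q1→q4)
  step 9: q5  (read 0: q4→q5)

After reading 9 characters, A is in state q5.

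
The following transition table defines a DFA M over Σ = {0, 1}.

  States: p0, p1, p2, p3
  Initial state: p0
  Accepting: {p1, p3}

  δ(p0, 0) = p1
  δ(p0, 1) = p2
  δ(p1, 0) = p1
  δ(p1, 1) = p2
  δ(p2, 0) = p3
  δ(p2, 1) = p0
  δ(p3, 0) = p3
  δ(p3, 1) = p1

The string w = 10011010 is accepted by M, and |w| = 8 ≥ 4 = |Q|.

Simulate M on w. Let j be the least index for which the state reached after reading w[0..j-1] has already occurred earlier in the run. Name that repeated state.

p3

State sequence: p0 -1-> p2 -0-> p3 -0-> p3 -1-> p1 -1-> p2 -0-> p3 -1-> p1 -0-> p1
First repeat at step 3: p3 was already visited.

The earliest repeat is at step j = 3: M is in p3, which it already visited at step i = 2.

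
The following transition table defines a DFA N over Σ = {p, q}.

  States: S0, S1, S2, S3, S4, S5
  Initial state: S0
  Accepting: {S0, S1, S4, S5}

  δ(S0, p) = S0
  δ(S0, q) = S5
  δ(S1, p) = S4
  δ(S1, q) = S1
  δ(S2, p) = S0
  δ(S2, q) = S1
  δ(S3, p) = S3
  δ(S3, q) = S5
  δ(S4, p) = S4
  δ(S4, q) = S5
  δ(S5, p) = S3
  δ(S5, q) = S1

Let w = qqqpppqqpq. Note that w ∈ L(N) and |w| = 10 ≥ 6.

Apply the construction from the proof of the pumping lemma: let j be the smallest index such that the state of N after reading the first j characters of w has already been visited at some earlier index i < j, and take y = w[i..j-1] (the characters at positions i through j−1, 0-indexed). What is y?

q

State sequence: S0 -q-> S5 -q-> S1 -q-> S1 -p-> S4 -p-> S4 -p-> S4 -q-> S5 -q-> S1 -p-> S4 -q-> S5
First repeat at step 3: S1 was already visited.

So i = 2, j = 3, giving x = w[0:2] = qq, y = w[2:3] = q, z = w[3:10] = pppqqpq.
Check: |xy| = 3 ≤ 6 and |y| = 1 ≥ 1. Reading y takes N from S1 back to S1, so every xyⁱz is accepted.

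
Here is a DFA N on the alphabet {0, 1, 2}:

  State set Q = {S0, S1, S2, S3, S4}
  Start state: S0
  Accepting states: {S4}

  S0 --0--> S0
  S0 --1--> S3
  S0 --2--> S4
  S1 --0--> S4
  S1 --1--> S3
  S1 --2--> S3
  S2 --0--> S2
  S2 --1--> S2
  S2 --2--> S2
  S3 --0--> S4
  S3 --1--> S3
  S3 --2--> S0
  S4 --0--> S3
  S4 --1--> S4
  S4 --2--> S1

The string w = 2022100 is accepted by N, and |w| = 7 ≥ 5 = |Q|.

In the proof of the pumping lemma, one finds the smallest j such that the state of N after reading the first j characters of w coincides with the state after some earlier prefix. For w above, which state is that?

S0

Run of N on w = 2 0 2 2 1 0 0:
  step 0: S0  (start)
  step 1: S4  (read 2: S0→S4)
  step 2: S3  (read 0: S4→S3)
  step 3: S0  (read 2: S3→S0)   ← first repeat (S0 seen earlier)
  step 4: S4  (read 2: S0→S4)
  step 5: S4  (read 1: S4→S4)
  step 6: S3  (read 0: S4→S3)
  step 7: S4  (read 0: S3→S4)

The earliest repeat is at step j = 3: N is in S0, which it already visited at step i = 0.
With |Q| = 5, pigeonhole forces a state repeat no later than step 5; the substring read between the first and second visits to that state can be pumped.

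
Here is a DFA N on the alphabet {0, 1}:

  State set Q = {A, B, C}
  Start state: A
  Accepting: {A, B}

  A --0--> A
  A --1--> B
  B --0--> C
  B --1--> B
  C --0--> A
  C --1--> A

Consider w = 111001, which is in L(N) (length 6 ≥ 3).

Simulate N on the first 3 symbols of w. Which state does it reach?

B

State sequence: A -1-> B -1-> B -1-> B

After reading 3 characters, N is in state B.
(This kind of state-tracing is the core of the pumping-lemma construction: with 3 states, pigeonhole forces a repeat within the first 3 steps.)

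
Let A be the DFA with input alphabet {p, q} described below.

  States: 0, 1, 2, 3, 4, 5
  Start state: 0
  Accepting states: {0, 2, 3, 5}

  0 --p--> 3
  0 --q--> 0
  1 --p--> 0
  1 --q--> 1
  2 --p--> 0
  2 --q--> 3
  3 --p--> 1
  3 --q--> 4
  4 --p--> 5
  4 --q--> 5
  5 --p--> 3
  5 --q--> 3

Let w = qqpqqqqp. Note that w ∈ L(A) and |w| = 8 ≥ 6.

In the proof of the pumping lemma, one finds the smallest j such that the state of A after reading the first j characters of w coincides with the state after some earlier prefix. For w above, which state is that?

Run of A on w = q q p q q q q p:
  step 0: 0  (start)
  step 1: 0  (read q: 0→0)   ← first repeat (0 seen earlier)
  step 2: 0  (read q: 0→0)
  step 3: 3  (read p: 0→3)
  step 4: 4  (read q: 3→4)
  step 5: 5  (read q: 4→5)
  step 6: 3  (read q: 5→3)
  step 7: 4  (read q: 3→4)
  step 8: 5  (read p: 4→5)

The earliest repeat is at step j = 1: A is in 0, which it already visited at step i = 0.

0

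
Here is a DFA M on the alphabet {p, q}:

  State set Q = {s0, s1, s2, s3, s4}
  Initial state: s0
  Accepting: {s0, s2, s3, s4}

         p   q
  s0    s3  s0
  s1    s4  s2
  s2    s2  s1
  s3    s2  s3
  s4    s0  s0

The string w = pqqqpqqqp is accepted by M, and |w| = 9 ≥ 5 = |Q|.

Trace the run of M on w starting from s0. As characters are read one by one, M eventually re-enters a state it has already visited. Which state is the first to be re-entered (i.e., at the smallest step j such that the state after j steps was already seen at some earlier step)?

Run of M on w = p q q q p q q q p:
  step 0: s0  (start)
  step 1: s3  (read p: s0→s3)
  step 2: s3  (read q: s3→s3)   ← first repeat (s3 seen earlier)
  step 3: s3  (read q: s3→s3)
  step 4: s3  (read q: s3→s3)
  step 5: s2  (read p: s3→s2)
  step 6: s1  (read q: s2→s1)
  step 7: s2  (read q: s1→s2)
  step 8: s1  (read q: s2→s1)
  step 9: s4  (read p: s1→s4)

The earliest repeat is at step j = 2: M is in s3, which it already visited at step i = 1.
Since M has 5 states, any run of length ≥ 5 visits 5+1 states, so by pigeonhole some state repeats within the first 5 steps — that repeat gives the pumpable loop.

s3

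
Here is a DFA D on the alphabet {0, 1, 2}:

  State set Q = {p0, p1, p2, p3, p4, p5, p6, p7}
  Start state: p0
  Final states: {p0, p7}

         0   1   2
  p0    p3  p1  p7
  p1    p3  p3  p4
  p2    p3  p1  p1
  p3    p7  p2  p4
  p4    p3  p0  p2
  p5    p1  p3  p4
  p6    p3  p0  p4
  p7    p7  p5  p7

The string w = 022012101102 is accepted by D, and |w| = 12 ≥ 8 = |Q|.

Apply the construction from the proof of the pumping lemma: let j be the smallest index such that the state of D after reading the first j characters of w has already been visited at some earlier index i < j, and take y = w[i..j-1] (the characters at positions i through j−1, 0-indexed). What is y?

State sequence: p0 -0-> p3 -2-> p4 -2-> p2 -0-> p3 -1-> p2 -2-> p1 -1-> p3 -0-> p7 -1-> p5 -1-> p3 -0-> p7 -2-> p7
First repeat at step 4: p3 was already visited.

So i = 1, j = 4, giving x = w[0:1] = 0, y = w[1:4] = 220, z = w[4:12] = 12101102.
Check: |xy| = 4 ≤ 8 and |y| = 3 ≥ 1. Reading y takes D from p3 back to p3, so every xyⁱz is accepted.

220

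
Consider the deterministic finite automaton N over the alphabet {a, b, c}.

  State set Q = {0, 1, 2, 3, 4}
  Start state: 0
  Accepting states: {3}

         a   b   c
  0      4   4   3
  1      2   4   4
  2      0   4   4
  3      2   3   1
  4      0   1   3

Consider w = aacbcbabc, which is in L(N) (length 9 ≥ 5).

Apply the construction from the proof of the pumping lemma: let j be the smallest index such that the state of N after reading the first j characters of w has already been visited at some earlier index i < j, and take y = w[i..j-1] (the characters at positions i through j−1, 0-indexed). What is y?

Run of N on w = a a c b c b a b c:
  step 0: 0  (start)
  step 1: 4  (read a: 0→4)
  step 2: 0  (read a: 4→0)   ← first repeat (0 seen earlier)
  step 3: 3  (read c: 0→3)
  step 4: 3  (read b: 3→3)
  step 5: 1  (read c: 3→1)
  step 6: 4  (read b: 1→4)
  step 7: 0  (read a: 4→0)
  step 8: 4  (read b: 0→4)
  step 9: 3  (read c: 4→3)

So i = 0, j = 2, giving x = w[0:0] = ε, y = w[0:2] = aa, z = w[2:9] = cbcbabc.
Check: |xy| = 2 ≤ 5 and |y| = 2 ≥ 1. Reading y takes N from 0 back to 0, so every xyⁱz is accepted.
The DFA has 5 states, so the proof of the pumping lemma guarantees a repeated state among the first 5+1 visited; the segment between the two visits is the pumpable y.

aa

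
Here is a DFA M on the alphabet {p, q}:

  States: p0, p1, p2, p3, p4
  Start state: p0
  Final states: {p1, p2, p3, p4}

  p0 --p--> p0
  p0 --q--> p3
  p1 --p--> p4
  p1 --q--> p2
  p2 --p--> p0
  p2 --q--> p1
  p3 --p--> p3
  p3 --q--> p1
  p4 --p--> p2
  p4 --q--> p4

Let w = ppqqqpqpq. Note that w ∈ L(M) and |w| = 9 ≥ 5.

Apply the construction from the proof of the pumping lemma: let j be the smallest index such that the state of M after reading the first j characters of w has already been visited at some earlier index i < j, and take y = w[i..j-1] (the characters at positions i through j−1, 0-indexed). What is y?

Run of M on w = p p q q q p q p q:
  step 0: p0  (start)
  step 1: p0  (read p: p0→p0)   ← first repeat (p0 seen earlier)
  step 2: p0  (read p: p0→p0)
  step 3: p3  (read q: p0→p3)
  step 4: p1  (read q: p3→p1)
  step 5: p2  (read q: p1→p2)
  step 6: p0  (read p: p2→p0)
  step 7: p3  (read q: p0→p3)
  step 8: p3  (read p: p3→p3)
  step 9: p1  (read q: p3→p1)

So i = 0, j = 1, giving x = w[0:0] = ε, y = w[0:1] = p, z = w[1:9] = pqqqpqpq.
Check: |xy| = 1 ≤ 5 and |y| = 1 ≥ 1. Reading y takes M from p0 back to p0, so every xyⁱz is accepted.

p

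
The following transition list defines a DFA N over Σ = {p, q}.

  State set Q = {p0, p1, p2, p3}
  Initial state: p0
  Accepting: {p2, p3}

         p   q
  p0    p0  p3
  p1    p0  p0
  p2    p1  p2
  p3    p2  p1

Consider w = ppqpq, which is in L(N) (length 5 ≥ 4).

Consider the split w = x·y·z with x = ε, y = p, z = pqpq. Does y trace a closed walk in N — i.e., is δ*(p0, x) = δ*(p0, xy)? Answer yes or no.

Run of N on the first 1 characters of w = p:
  step 0: p0  (start)
  step 1: p0  (read p: p0→p0)

After x (step 0): p0. After xy (step 1): p0.
They match, so y = p drives N around a cycle from p0 back to itself; pumping y any number of times keeps N in p0 before reading z, and xyⁱz ∈ L(N) for every i ≥ 0.

yes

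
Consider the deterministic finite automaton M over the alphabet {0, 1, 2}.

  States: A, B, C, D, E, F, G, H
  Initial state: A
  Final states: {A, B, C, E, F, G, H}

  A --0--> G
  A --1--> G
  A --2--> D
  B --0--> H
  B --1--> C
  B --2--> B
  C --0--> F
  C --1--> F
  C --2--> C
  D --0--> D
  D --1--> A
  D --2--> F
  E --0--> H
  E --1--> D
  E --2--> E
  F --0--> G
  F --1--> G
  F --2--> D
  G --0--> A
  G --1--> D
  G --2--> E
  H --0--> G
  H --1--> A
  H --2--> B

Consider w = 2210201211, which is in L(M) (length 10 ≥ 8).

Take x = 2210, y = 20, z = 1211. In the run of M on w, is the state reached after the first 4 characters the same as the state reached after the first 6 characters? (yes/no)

no

Run of M on the first 6 characters of w = 2 2 1 0 2 0:
  step 0: A  (start)
  step 1: D  (read 2: A→D)
  step 2: F  (read 2: D→F)
  step 3: G  (read 1: F→G)
  step 4: A  (read 0: G→A)
  step 5: D  (read 2: A→D)
  step 6: D  (read 0: D→D)

After x (step 4): A. After xy (step 6): D.
They differ (A ≠ D), so y is not a cycle from the state after x; this split is not the one the pumping-lemma construction produces, and pumping y need not keep the string in L(M).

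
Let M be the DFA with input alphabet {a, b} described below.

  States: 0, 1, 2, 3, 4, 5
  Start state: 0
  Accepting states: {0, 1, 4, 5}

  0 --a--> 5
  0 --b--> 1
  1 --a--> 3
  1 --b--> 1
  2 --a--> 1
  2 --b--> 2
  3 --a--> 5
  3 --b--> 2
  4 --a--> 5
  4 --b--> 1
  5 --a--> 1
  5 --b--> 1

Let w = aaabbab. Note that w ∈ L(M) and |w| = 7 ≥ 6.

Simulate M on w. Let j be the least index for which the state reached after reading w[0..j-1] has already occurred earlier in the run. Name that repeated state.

2

State sequence: 0 -a-> 5 -a-> 1 -a-> 3 -b-> 2 -b-> 2 -a-> 1 -b-> 1
First repeat at step 5: 2 was already visited.

The earliest repeat is at step j = 5: M is in 2, which it already visited at step i = 4.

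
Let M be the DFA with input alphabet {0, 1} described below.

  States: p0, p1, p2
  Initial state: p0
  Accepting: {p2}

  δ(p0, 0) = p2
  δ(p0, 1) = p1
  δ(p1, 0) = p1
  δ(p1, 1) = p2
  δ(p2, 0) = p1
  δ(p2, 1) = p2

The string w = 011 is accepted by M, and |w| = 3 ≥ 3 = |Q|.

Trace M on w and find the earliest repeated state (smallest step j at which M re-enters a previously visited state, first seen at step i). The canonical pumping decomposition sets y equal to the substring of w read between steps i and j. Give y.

State sequence: p0 -0-> p2 -1-> p2 -1-> p2
First repeat at step 2: p2 was already visited.

So i = 1, j = 2, giving x = w[0:1] = 0, y = w[1:2] = 1, z = w[2:3] = 1.
Check: |xy| = 2 ≤ 3 and |y| = 1 ≥ 1. Reading y takes M from p2 back to p2, so every xyⁱz is accepted.
With |Q| = 3, pigeonhole forces a state repeat no later than step 3; the substring read between the first and second visits to that state can be pumped.

1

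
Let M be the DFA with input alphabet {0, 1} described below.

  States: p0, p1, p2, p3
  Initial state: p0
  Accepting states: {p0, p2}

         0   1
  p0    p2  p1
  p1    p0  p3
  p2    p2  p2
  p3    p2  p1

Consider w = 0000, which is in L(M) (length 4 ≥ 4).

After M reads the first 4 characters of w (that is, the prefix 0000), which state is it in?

p2

Run of M on the first 4 characters of w = 0 0 0 0:
  step 0: p0  (start)
  step 1: p2  (read 0: p0→p2)
  step 2: p2  (read 0: p2→p2)
  step 3: p2  (read 0: p2→p2)
  step 4: p2  (read 0: p2→p2)

After reading 4 characters, M is in state p2.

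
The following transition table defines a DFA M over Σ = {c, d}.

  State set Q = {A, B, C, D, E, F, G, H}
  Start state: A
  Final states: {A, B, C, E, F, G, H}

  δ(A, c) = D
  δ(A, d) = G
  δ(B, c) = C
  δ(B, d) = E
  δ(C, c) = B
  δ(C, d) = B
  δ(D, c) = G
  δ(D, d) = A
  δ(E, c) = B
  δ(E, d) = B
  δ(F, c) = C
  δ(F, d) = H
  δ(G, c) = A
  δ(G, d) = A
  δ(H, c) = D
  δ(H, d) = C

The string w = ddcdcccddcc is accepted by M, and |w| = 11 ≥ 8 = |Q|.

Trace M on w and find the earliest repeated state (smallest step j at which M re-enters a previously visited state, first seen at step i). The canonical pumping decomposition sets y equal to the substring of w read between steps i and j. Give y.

dd

State sequence: A -d-> G -d-> A -c-> D -d-> A -c-> D -c-> G -c-> A -d-> G -d-> A -c-> D -c-> G
First repeat at step 2: A was already visited.

So i = 0, j = 2, giving x = w[0:0] = ε, y = w[0:2] = dd, z = w[2:11] = cdcccddcc.
Check: |xy| = 2 ≤ 8 and |y| = 2 ≥ 1. Reading y takes M from A back to A, so every xyⁱz is accepted.
Pumping length from the standard proof: p = 8 (the number of states). The repeated state found above gives |xy| = j ≤ 8 and |y| = j − i ≥ 1.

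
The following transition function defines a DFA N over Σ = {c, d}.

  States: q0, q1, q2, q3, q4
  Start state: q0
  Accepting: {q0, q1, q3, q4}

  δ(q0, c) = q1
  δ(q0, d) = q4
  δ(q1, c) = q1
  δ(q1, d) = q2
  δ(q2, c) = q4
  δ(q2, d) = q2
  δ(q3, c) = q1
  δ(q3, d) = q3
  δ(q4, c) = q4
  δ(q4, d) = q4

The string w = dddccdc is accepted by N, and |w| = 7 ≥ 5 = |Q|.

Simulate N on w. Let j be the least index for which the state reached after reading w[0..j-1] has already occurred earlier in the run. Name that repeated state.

q4

State sequence: q0 -d-> q4 -d-> q4 -d-> q4 -c-> q4 -c-> q4 -d-> q4 -c-> q4
First repeat at step 2: q4 was already visited.

The earliest repeat is at step j = 2: N is in q4, which it already visited at step i = 1.
Pumping length from the standard proof: p = 5 (the number of states). The repeated state found above gives |xy| = j ≤ 5 and |y| = j − i ≥ 1.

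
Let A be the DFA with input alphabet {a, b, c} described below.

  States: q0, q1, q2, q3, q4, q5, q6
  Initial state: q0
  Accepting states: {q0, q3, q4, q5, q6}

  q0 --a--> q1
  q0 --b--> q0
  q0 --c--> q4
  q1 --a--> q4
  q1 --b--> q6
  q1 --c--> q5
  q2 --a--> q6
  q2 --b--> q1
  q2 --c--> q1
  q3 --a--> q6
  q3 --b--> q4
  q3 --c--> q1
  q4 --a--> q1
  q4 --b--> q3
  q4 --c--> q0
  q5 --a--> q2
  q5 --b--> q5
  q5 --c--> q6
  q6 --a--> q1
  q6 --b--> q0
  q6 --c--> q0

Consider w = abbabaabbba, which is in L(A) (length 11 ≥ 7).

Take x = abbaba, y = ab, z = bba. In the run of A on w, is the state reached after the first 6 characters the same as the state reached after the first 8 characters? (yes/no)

Run of A on the first 8 characters of w = a b b a b a a b:
  step 0: q0  (start)
  step 1: q1  (read a: q0→q1)
  step 2: q6  (read b: q1→q6)
  step 3: q0  (read b: q6→q0)
  step 4: q1  (read a: q0→q1)
  step 5: q6  (read b: q1→q6)
  step 6: q1  (read a: q6→q1)
  step 7: q4  (read a: q1→q4)
  step 8: q3  (read b: q4→q3)

After x (step 6): q1. After xy (step 8): q3.
They differ (q1 ≠ q3), so y is not a cycle from the state after x; this split is not the one the pumping-lemma construction produces, and pumping y need not keep the string in L(A).

no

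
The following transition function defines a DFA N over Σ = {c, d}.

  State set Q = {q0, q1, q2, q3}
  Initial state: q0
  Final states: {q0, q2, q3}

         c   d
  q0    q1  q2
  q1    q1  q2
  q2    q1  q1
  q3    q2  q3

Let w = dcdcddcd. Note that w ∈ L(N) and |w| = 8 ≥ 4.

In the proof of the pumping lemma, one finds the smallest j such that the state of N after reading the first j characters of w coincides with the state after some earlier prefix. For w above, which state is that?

q2

State sequence: q0 -d-> q2 -c-> q1 -d-> q2 -c-> q1 -d-> q2 -d-> q1 -c-> q1 -d-> q2
First repeat at step 3: q2 was already visited.

The earliest repeat is at step j = 3: N is in q2, which it already visited at step i = 1.
With |Q| = 4, pigeonhole forces a state repeat no later than step 4; the substring read between the first and second visits to that state can be pumped.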